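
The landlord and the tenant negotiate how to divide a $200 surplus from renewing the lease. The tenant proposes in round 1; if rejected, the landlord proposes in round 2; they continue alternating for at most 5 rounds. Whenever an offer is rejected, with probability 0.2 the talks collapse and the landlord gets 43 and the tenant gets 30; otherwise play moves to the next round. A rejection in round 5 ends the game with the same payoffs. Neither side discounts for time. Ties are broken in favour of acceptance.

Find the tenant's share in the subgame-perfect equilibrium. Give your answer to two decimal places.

Round 5 (the tenant proposes): the landlord gets 43 if talks fail, so the tenant offers 43 and keeps 157.
Round 4 (the landlord proposes): rejecting gives the tenant an expected 0.8 × 157 + 0.2 × 30 = 131.6, so the landlord offers 131.6, keeping 68.4.
Round 3 (the tenant proposes): rejecting gives the landlord an expected 0.8 × 68.4 + 0.2 × 43 = 63.32. The tenant offers 63.32 and keeps 200 − 63.32 = 136.68.
Round 2 (the landlord proposes): rejecting gives the tenant an expected 0.8 × 136.68 + 0.2 × 30 = 115.344, so the landlord offers 115.344, keeping 84.656.
Round 1 (the tenant proposes): rejecting gives the landlord an expected 0.8 × 84.656 + 0.2 × 43 = 76.3248; the tenant offers that and keeps 123.6752.

123.68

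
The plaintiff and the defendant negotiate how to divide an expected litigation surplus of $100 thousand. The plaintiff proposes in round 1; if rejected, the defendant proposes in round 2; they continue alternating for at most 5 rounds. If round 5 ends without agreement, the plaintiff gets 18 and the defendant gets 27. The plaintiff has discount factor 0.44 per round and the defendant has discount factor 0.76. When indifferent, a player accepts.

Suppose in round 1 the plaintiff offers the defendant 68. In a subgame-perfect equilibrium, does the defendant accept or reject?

Accept

Round 5 (the plaintiff proposes): the defendant gets 27 if talks fail, so the plaintiff offers 27 and keeps 73.
Round 4 (the defendant proposes): the plaintiff can get 73 next round, worth 0.44 × 73 = 32.12 now. The defendant offers 32.12 and keeps 100 − 32.12 = 67.88.
Round 3 (the plaintiff proposes): the defendant can get 67.88 next round, worth 0.76 × 67.88 = 51.5888 now. The plaintiff offers 51.5888 and keeps 100 − 51.5888 = 48.4112.
Round 2 (the defendant proposes): the plaintiff can get 48.4112 next round, worth 0.44 × 48.4112 = 21.300928 now. The defendant offers 21.300928 and keeps 100 − 21.300928 = 78.699072.
So by rejecting in round 1, the defendant gets 78.699072 next round, worth 0.76 × 78.699072 = 59.81129472 now.
Offer 68 ≥ 59.81129472, so the defendant accepts.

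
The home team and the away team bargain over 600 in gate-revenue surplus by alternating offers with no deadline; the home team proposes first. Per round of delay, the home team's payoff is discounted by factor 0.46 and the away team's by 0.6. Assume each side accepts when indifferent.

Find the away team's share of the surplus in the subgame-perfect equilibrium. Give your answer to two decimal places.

Let x be the home team's share when the home team proposes and y be the away team's share when the away team proposes.
The away team accepts iff offered ≥ 0.6·y, so x = 600 − 0.6y. Symmetrically y = 600 − 0.46x.
Substituting: x = 600 − 0.6(600 − 0.46x), giving x(1 − 0.46·0.6) = 600(1 − 0.6).
So x = 600 × 0.4 / 0.724 ≈ 331.4917, and the away team receives 600 − x ≈ 268.5083.

268.51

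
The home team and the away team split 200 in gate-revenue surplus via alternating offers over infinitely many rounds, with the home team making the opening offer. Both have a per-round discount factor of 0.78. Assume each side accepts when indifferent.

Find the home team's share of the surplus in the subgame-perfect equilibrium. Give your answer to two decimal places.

112.36

When the home team proposes, the away team accepts any offer worth at least 0.78 times what the away team would get by proposing next round; and vice versa.
This gives x = 200 − 0.78y and y = 200 − 0.78x, where x and y are each side's share when it proposes.
Hence (1 − 0.78·0.78)x = 200(1 − 0.78), i.e. 0.3916·x = 44.
x ≈ 112.3596; the away team's share is 200 − x ≈ 87.6404.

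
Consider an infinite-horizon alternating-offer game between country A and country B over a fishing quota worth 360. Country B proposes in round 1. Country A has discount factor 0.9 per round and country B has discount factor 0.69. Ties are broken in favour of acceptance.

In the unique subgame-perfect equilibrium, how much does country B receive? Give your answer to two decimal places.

Let x be country B's share when country B proposes and y be country A's share when country A proposes.
Country A accepts iff offered ≥ 0.9·y, so x = 360 − 0.9y. Symmetrically y = 360 − 0.69x.
Substituting: x = 360 − 0.9(360 − 0.69x), giving x(1 − 0.69·0.9) = 360(1 − 0.9).
So x = 360 × 0.1 / 0.379 ≈ 94.9868, and country A receives 360 − x ≈ 265.0132.

94.99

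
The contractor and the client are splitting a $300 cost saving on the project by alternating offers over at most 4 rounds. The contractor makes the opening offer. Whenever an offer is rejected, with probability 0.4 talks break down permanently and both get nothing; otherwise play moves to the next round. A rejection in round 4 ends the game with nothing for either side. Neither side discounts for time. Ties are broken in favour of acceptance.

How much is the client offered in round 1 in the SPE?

136.8

Round 4 (the client proposes): the contractor will accept anything ≥ 0, so the client offers 0 and keeps 300.
Round 3 (the contractor proposes): rejecting gives the client an expected 0.6 × 300 = 180. The contractor offers 180 and keeps 300 − 180 = 120.
Round 2 (the client proposes): rejecting gives the contractor an expected 0.6 × 120 = 72, so the client offers 72, keeping 228.
Round 1 (the contractor proposes): rejecting gives the client an expected 0.6 × 228 = 136.8. The contractor offers 136.8 and keeps 300 − 136.8 = 163.2.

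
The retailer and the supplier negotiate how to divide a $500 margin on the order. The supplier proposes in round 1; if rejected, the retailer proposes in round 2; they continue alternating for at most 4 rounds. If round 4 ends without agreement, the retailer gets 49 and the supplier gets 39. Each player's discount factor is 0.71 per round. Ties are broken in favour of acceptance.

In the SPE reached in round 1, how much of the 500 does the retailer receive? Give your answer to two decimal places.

267.95

Round 4 (the retailer proposes): the supplier gets 39 if talks fail, so the retailer offers 39 and keeps 461.
Round 3 (the supplier proposes): the retailer can get 461 next round, worth 0.71 × 461 = 327.31 now; the supplier offers that and keeps 172.69.
Round 2 (the retailer proposes): the supplier can get 172.69 next round, worth 0.71 × 172.69 = 122.6099 now; the retailer offers that and keeps 377.3901.
Round 1 (the supplier proposes): the retailer can get 377.3901 next round, worth 0.71 × 377.3901 = 267.946971 now. The supplier offers 267.946971 and keeps 500 − 267.946971 = 232.053029.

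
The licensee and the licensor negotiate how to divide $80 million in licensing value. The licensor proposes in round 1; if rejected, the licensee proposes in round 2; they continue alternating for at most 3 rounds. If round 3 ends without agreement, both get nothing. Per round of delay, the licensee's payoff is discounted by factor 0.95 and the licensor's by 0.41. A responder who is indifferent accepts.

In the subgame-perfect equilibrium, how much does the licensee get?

Round 3 (the licensor proposes): the licensee will accept anything ≥ 0, so the licensor offers 0 and keeps 80.
Round 2 (the licensee proposes): the licensor can get 80 next round, worth 0.41 × 80 = 32.8 now. The licensee offers 32.8 and keeps 80 − 32.8 = 47.2.
Round 1 (the licensor proposes): the licensee can get 47.2 next round, worth 0.95 × 47.2 = 44.84 now. The licensor offers 44.84 and keeps 80 − 44.84 = 35.16.

44.84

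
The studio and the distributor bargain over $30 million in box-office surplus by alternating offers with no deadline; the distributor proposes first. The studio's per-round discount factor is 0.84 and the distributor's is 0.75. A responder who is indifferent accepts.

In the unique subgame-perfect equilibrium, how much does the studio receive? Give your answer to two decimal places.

Let x be the distributor's share when the distributor proposes and y be the studio's share when the studio proposes.
The studio accepts iff offered ≥ 0.84·y, so x = 30 − 0.84y. Symmetrically y = 30 − 0.75x.
Substituting: x = 30 − 0.84(30 − 0.75x), giving x(1 − 0.75·0.84) = 30(1 − 0.84).
So x = 30 × 0.16 / 0.37 ≈ 12.9730, and the studio receives 30 − x ≈ 17.0270.

17.03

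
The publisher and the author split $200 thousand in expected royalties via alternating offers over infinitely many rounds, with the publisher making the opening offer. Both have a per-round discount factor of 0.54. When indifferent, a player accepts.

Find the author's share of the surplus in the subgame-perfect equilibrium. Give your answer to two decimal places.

70.13

When the publisher proposes, the author accepts any offer worth at least 0.54 times what the author would get by proposing next round; and vice versa.
This gives x = 200 − 0.54y and y = 200 − 0.54x, where x and y are each side's share when it proposes.
Hence (1 − 0.54·0.54)x = 200(1 − 0.54), i.e. 0.7084·x = 92.
x ≈ 129.8701; the author's share is 200 − x ≈ 70.1299.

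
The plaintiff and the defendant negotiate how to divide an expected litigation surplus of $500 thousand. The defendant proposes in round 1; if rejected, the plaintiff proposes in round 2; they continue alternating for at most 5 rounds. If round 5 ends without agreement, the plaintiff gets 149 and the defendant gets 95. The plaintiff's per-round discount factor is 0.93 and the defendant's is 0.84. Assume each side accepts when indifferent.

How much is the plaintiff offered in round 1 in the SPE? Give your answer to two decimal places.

Round 5 (the defendant proposes): the plaintiff gets 149 if talks fail, so the defendant offers 149 and keeps 351.
Round 4 (the plaintiff proposes): the defendant can get 351 next round, worth 0.84 × 351 = 294.84 now, so the plaintiff offers 294.84, keeping 205.16.
Round 3 (the defendant proposes): the plaintiff can get 205.16 next round, worth 0.93 × 205.16 = 190.7988 now; the defendant offers that and keeps 309.2012.
Round 2 (the plaintiff proposes): the defendant can get 309.2012 next round, worth 0.84 × 309.2012 = 259.729008 now, so the plaintiff offers 259.729008, keeping 240.270992.
Round 1 (the defendant proposes): the plaintiff can get 240.270992 next round, worth 0.93 × 240.270992 = 223.45202256 now. The defendant offers 223.45202256 and keeps 500 − 223.45202256 = 276.54797744.

223.45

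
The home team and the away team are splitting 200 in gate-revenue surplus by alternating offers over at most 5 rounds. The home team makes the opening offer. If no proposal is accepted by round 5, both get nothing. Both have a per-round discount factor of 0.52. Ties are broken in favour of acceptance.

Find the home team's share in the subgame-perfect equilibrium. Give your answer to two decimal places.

Round 5 (the home team proposes): the away team will accept anything ≥ 0, so the home team offers 0 and keeps 200.
Round 4 (the away team proposes): the home team can get 200 next round, worth 0.52 × 200 = 104 now, so the away team offers 104, keeping 96.
Round 3 (the home team proposes): the away team can get 96 next round, worth 0.52 × 96 = 49.92 now, so the home team offers 49.92, keeping 150.08.
Round 2 (the away team proposes): the home team can get 150.08 next round, worth 0.52 × 150.08 = 78.0416 now. The away team offers 78.0416 and keeps 200 − 78.0416 = 121.9584.
Round 1 (the home team proposes): the away team can get 121.9584 next round, worth 0.52 × 121.9584 = 63.418368 now. The home team offers 63.418368 and keeps 200 − 63.418368 = 136.581632.

136.58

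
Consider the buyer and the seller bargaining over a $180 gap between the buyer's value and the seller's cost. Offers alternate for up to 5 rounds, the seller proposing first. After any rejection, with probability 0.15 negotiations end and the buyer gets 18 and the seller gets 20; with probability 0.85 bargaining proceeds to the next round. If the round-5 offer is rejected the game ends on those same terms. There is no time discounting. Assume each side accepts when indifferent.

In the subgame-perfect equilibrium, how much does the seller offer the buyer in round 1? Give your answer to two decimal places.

49.19

By backward induction:
Round 5 (the seller proposes): the buyer gets 18 if talks fail, so the seller offers 18 and keeps 162.
Round 4 (the buyer proposes): rejecting gives the seller an expected 0.85 × 162 + 0.15 × 20 = 140.7; the buyer offers that and keeps 39.3.
Round 3 (the seller proposes): rejecting gives the buyer an expected 0.85 × 39.3 + 0.15 × 18 = 36.105. The seller offers 36.105 and keeps 180 − 36.105 = 143.895.
Round 2 (the buyer proposes): rejecting gives the seller an expected 0.85 × 143.895 + 0.15 × 20 = 125.31075, so the buyer offers 125.31075, keeping 54.68925.
Round 1 (the seller proposes): rejecting gives the buyer an expected 0.85 × 54.68925 + 0.15 × 18 = 49.1858625, so the seller offers 49.1858625, keeping 130.8141375.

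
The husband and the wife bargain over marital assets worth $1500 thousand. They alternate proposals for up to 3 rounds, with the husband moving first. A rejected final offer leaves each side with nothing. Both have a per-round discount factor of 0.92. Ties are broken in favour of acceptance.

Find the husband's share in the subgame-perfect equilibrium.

1389.6

Round 3 (the husband proposes): rejection yields 0 for the wife; the husband offers 0 and keeps 1500.
Round 2 (the wife proposes): the husband can get 1500 next round, worth 0.92 × 1500 = 1380 now. The wife offers 1380 and keeps 1500 − 1380 = 120.
Round 1 (the husband proposes): the wife can get 120 next round, worth 0.92 × 120 = 110.4 now, so the husband offers 110.4, keeping 1389.6.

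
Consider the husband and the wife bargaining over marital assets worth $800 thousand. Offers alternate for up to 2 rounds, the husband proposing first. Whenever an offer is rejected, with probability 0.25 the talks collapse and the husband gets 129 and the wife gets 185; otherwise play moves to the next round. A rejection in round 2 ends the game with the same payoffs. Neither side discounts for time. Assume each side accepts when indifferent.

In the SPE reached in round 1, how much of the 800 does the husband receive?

250.5

Round 2 (the wife proposes): the husband gets 129 if talks fail, so the wife offers 129 and keeps 671.
Round 1 (the husband proposes): rejecting gives the wife an expected 0.75 × 671 + 0.25 × 185 = 549.5. The husband offers 549.5 and keeps 800 − 549.5 = 250.5.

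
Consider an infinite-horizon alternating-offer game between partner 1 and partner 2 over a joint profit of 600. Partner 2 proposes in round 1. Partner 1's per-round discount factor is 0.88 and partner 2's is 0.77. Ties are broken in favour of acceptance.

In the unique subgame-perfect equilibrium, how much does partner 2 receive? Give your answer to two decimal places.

223.33

In a stationary SPE each proposer offers the other exactly their discounted continuation value.
If partner 2 keeps x when proposing and partner 1 keeps y when proposing, then x = 600 − 0.88y and y = 600 − 0.77x.
Solving: x = 600(1 − 0.88) / (1 − 0.77·0.88) = 72 / 0.3224 ≈ 223.3251.
Partner 1 gets 600 − 223.3251 ≈ 376.6749.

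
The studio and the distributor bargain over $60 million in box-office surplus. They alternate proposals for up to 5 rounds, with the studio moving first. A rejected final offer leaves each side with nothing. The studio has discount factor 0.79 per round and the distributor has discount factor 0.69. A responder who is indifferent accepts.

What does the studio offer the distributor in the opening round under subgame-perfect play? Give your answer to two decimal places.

13.43

Round 5 (the studio proposes): the distributor will accept anything ≥ 0, so the studio offers 0 and keeps 60.
Round 4 (the distributor proposes): the studio can get 60 next round, worth 0.79 × 60 = 47.4 now, so the distributor offers 47.4, keeping 12.6.
Round 3 (the studio proposes): the distributor can get 12.6 next round, worth 0.69 × 12.6 = 8.694 now; the studio offers that and keeps 51.306.
Round 2 (the distributor proposes): the studio can get 51.306 next round, worth 0.79 × 51.306 = 40.53174 now. The distributor offers 40.53174 and keeps 60 − 40.53174 = 19.46826.
Round 1 (the studio proposes): the distributor can get 19.46826 next round, worth 0.69 × 19.46826 = 13.4330994 now, so the studio offers 13.4330994, keeping 46.5669006.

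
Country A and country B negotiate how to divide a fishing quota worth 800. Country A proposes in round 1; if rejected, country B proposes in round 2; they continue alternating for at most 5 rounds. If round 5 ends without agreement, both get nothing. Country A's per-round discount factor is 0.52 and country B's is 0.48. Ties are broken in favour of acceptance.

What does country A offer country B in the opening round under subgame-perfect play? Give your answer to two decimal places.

Round 5 (country A proposes): rejection yields 0 for country B; country A offers 0 and keeps 800.
Round 4 (country B proposes): country A can get 800 next round, worth 0.52 × 800 = 416 now; country B offers that and keeps 384.
Round 3 (country A proposes): country B can get 384 next round, worth 0.48 × 384 = 184.32 now. Country A offers 184.32 and keeps 800 − 184.32 = 615.68.
Round 2 (country B proposes): country A can get 615.68 next round, worth 0.52 × 615.68 = 320.1536 now, so country B offers 320.1536, keeping 479.8464.
Round 1 (country A proposes): country B can get 479.8464 next round, worth 0.48 × 479.8464 = 230.326272 now, so country A offers 230.326272, keeping 569.673728.

230.33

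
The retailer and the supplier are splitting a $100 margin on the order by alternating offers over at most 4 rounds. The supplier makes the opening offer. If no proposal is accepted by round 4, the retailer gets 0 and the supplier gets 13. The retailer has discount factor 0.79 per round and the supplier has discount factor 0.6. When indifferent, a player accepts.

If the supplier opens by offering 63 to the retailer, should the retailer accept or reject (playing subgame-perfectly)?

Reject

Round 4 (the retailer proposes): the supplier gets 13 if talks fail, so the retailer offers 13 and keeps 87.
Round 3 (the supplier proposes): the retailer can get 87 next round, worth 0.79 × 87 = 68.73 now. The supplier offers 68.73 and keeps 100 − 68.73 = 31.27.
Round 2 (the retailer proposes): the supplier can get 31.27 next round, worth 0.6 × 31.27 = 18.762 now. The retailer offers 18.762 and keeps 100 − 18.762 = 81.238.
So by rejecting in round 1, the retailer gets 81.238 next round, worth 0.79 × 81.238 = 64.17802 now.
Offer 63 < 64.17802, so the retailer rejects.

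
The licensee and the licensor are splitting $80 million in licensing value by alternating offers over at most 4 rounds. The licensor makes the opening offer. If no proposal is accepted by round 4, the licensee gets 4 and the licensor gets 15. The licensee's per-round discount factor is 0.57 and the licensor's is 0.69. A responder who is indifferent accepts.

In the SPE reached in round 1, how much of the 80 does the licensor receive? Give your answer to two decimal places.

51.29

Round 4 (the licensee proposes): the licensor gets 15 if talks fail, so the licensee offers 15 and keeps 65.
Round 3 (the licensor proposes): the licensee can get 65 next round, worth 0.57 × 65 = 37.05 now; the licensor offers that and keeps 42.95.
Round 2 (the licensee proposes): the licensor can get 42.95 next round, worth 0.69 × 42.95 = 29.6355 now. The licensee offers 29.6355 and keeps 80 − 29.6355 = 50.3645.
Round 1 (the licensor proposes): the licensee can get 50.3645 next round, worth 0.57 × 50.3645 = 28.707765 now; the licensor offers that and keeps 51.292235.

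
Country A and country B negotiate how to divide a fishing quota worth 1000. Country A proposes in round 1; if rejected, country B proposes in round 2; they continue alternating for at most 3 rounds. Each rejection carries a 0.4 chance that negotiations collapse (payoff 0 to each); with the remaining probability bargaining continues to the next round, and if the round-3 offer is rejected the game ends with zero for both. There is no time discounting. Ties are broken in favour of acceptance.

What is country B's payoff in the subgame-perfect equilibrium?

Round 3 (country A proposes): rejection yields 0 for country B; country A offers 0 and keeps 1000.
Round 2 (country B proposes): rejecting gives country A an expected 0.6 × 1000 = 600, so country B offers 600, keeping 400.
Round 1 (country A proposes): rejecting gives country B an expected 0.6 × 400 = 240, so country A offers 240, keeping 760.

240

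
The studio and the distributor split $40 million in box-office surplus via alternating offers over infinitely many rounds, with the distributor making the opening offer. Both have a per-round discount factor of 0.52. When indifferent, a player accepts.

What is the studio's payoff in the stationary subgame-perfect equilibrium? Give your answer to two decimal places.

Let x be the distributor's share when the distributor proposes and y be the studio's share when the studio proposes.
The studio accepts iff offered ≥ 0.52·y, so x = 40 − 0.52y. Symmetrically y = 40 − 0.52x.
Substituting: x = 40 − 0.52(40 − 0.52x), giving x(1 − 0.52·0.52) = 40(1 − 0.52).
So x = 40 × 0.48 / 0.7296 ≈ 26.3158, and the studio receives 40 − x ≈ 13.6842.

13.68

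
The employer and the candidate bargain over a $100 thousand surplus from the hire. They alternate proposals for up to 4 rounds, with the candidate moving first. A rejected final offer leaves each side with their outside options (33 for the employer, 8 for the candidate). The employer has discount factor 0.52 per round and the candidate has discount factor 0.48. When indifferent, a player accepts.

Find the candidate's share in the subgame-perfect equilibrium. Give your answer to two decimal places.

Round 4 (the employer proposes): the candidate gets 8 if talks fail, so the employer offers 8 and keeps 92.
Round 3 (the candidate proposes): the employer can get 92 next round, worth 0.52 × 92 = 47.84 now; the candidate offers that and keeps 52.16.
Round 2 (the employer proposes): the candidate can get 52.16 next round, worth 0.48 × 52.16 = 25.0368 now, so the employer offers 25.0368, keeping 74.9632.
Round 1 (the candidate proposes): the employer can get 74.9632 next round, worth 0.52 × 74.9632 = 38.980864 now. The candidate offers 38.980864 and keeps 100 − 38.980864 = 61.019136.

61.02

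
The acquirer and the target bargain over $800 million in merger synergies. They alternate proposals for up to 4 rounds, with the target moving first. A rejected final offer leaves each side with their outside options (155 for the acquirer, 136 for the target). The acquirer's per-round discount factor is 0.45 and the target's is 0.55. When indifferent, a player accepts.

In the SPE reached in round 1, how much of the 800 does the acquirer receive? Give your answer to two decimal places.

235.95

Round 4 (the acquirer proposes): the target gets 136 if talks fail, so the acquirer offers 136 and keeps 664.
Round 3 (the target proposes): the acquirer can get 664 next round, worth 0.45 × 664 = 298.8 now; the target offers that and keeps 501.2.
Round 2 (the acquirer proposes): the target can get 501.2 next round, worth 0.55 × 501.2 = 275.66 now, so the acquirer offers 275.66, keeping 524.34.
Round 1 (the target proposes): the acquirer can get 524.34 next round, worth 0.45 × 524.34 = 235.953 now. The target offers 235.953 and keeps 800 − 235.953 = 564.047.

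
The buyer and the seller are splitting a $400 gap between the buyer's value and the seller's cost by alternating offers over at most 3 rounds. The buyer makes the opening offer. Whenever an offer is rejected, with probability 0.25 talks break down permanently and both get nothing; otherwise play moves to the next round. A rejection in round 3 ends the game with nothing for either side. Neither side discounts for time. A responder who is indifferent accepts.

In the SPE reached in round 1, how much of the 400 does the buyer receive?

325

By backward induction:
Round 3 (the buyer proposes): the seller will accept anything ≥ 0, so the buyer offers 0 and keeps 400.
Round 2 (the seller proposes): rejecting gives the buyer an expected 0.75 × 400 = 300. The seller offers 300 and keeps 400 − 300 = 100.
Round 1 (the buyer proposes): rejecting gives the seller an expected 0.75 × 100 = 75, so the buyer offers 75, keeping 325.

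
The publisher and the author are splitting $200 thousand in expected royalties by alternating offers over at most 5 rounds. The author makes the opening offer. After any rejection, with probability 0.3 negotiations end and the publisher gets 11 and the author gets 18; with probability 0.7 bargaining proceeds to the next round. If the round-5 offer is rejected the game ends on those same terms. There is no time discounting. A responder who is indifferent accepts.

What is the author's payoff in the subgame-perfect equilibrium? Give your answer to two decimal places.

Round 5 (the author proposes): the publisher gets 11 if talks fail, so the author offers 11 and keeps 189.
Round 4 (the publisher proposes): rejecting gives the author an expected 0.7 × 189 + 0.3 × 18 = 137.7. The publisher offers 137.7 and keeps 200 − 137.7 = 62.3.
Round 3 (the author proposes): rejecting gives the publisher an expected 0.7 × 62.3 + 0.3 × 11 = 46.91; the author offers that and keeps 153.09.
Round 2 (the publisher proposes): rejecting gives the author an expected 0.7 × 153.09 + 0.3 × 18 = 112.563, so the publisher offers 112.563, keeping 87.437.
Round 1 (the author proposes): rejecting gives the publisher an expected 0.7 × 87.437 + 0.3 × 11 = 64.5059; the author offers that and keeps 135.4941.

135.49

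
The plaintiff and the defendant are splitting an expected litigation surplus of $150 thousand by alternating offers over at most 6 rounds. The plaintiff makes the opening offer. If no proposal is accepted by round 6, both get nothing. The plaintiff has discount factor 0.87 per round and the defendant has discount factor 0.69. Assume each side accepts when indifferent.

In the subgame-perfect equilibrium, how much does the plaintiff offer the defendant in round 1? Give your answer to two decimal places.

Round 6 (the defendant proposes): rejection yields 0 for the plaintiff; the defendant offers 0 and keeps 150.
Round 5 (the plaintiff proposes): the defendant can get 150 next round, worth 0.69 × 150 = 103.5 now, so the plaintiff offers 103.5, keeping 46.5.
Round 4 (the defendant proposes): the plaintiff can get 46.5 next round, worth 0.87 × 46.5 = 40.455 now. The defendant offers 40.455 and keeps 150 − 40.455 = 109.545.
Round 3 (the plaintiff proposes): the defendant can get 109.545 next round, worth 0.69 × 109.545 = 75.58605 now; the plaintiff offers that and keeps 74.41395.
Round 2 (the defendant proposes): the plaintiff can get 74.41395 next round, worth 0.87 × 74.41395 = 64.7401365 now. The defendant offers 64.7401365 and keeps 150 − 64.7401365 = 85.2598635.
Round 1 (the plaintiff proposes): the defendant can get 85.2598635 next round, worth 0.69 × 85.2598635 = 58.829305815 now, so the plaintiff offers 58.829305815, keeping 91.170694185.

58.83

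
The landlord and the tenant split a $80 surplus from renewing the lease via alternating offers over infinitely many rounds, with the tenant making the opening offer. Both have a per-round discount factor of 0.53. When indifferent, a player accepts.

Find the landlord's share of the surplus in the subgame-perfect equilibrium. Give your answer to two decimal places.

In a stationary SPE each proposer offers the other exactly their discounted continuation value.
If the tenant keeps x when proposing and the landlord keeps y when proposing, then x = 80 − 0.53y and y = 80 − 0.53x.
Solving: x = 80(1 − 0.53) / (1 − 0.53·0.53) = 37.6 / 0.7191 ≈ 52.2876.
The landlord gets 80 − 52.2876 ≈ 27.7124.

27.71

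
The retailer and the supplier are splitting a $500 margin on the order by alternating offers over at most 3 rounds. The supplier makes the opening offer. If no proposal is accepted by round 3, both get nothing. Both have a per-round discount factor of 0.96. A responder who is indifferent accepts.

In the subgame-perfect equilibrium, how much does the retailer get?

Round 3 (the supplier proposes): the retailer will accept anything ≥ 0, so the supplier offers 0 and keeps 500.
Round 2 (the retailer proposes): the supplier can get 500 next round, worth 0.96 × 500 = 480 now, so the retailer offers 480, keeping 20.
Round 1 (the supplier proposes): the retailer can get 20 next round, worth 0.96 × 20 = 19.2 now; the supplier offers that and keeps 480.8.

19.2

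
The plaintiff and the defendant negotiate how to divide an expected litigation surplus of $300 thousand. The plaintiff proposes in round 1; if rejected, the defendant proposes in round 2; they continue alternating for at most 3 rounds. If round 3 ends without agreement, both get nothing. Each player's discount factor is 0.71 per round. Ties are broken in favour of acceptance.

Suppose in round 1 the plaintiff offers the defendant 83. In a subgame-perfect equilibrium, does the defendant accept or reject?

Work out the defendant's continuation value if the offer is rejected.
Round 3 (the plaintiff proposes): rejection yields 0 for the defendant; the plaintiff offers 0 and keeps 300.
Round 2 (the defendant proposes): the plaintiff can get 300 next round, worth 0.71 × 300 = 213 now. The defendant offers 213 and keeps 300 − 213 = 87.
So by rejecting in round 1, the defendant gets 87 next round, worth 0.71 × 87 = 61.77 now.
Offer 83 ≥ 61.77, so the defendant accepts.

Accept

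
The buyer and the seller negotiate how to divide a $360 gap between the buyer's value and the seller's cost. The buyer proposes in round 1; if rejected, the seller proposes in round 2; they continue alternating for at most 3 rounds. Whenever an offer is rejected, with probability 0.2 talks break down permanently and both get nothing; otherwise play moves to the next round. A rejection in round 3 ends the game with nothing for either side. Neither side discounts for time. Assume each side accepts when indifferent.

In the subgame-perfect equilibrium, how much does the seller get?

57.6

By backward induction:
Round 3 (the buyer proposes): rejection yields 0 for the seller; the buyer offers 0 and keeps 360.
Round 2 (the seller proposes): rejecting gives the buyer an expected 0.8 × 360 = 288; the seller offers that and keeps 72.
Round 1 (the buyer proposes): rejecting gives the seller an expected 0.8 × 72 = 57.6; the buyer offers that and keeps 302.4.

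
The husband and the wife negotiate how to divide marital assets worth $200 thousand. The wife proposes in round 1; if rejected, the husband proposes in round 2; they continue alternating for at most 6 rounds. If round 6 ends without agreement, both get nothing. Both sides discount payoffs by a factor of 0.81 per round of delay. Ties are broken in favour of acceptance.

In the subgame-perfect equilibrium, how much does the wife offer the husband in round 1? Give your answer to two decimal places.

120.71

Round 6 (the husband proposes): the wife will accept anything ≥ 0, so the husband offers 0 and keeps 200.
Round 5 (the wife proposes): the husband can get 200 next round, worth 0.81 × 200 = 162 now, so the wife offers 162, keeping 38.
Round 4 (the husband proposes): the wife can get 38 next round, worth 0.81 × 38 = 30.78 now. The husband offers 30.78 and keeps 200 − 30.78 = 169.22.
Round 3 (the wife proposes): the husband can get 169.22 next round, worth 0.81 × 169.22 = 137.0682 now; the wife offers that and keeps 62.9318.
Round 2 (the husband proposes): the wife can get 62.9318 next round, worth 0.81 × 62.9318 = 50.974758 now, so the husband offers 50.974758, keeping 149.025242.
Round 1 (the wife proposes): the husband can get 149.025242 next round, worth 0.81 × 149.025242 = 120.71044602 now, so the wife offers 120.71044602, keeping 79.28955398.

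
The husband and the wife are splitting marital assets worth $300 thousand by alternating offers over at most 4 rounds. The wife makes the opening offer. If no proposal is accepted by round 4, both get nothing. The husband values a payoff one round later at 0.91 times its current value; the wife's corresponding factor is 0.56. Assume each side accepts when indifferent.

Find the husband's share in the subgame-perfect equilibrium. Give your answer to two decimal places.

259.24

Work backward from the last round.
Round 4 (the husband proposes): the wife will accept anything ≥ 0, so the husband offers 0 and keeps 300.
Round 3 (the wife proposes): the husband can get 300 next round, worth 0.91 × 300 = 273 now, so the wife offers 273, keeping 27.
Round 2 (the husband proposes): the wife can get 27 next round, worth 0.56 × 27 = 15.12 now, so the husband offers 15.12, keeping 284.88.
Round 1 (the wife proposes): the husband can get 284.88 next round, worth 0.91 × 284.88 = 259.2408 now, so the wife offers 259.2408, keeping 40.7592.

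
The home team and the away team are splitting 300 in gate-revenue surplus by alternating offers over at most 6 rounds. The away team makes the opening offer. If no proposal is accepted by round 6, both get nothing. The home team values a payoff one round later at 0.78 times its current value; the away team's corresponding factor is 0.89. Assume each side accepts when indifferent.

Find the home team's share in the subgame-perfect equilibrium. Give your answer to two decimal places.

156.38

Round 6 (the home team proposes): rejection yields 0 for the away team; the home team offers 0 and keeps 300.
Round 5 (the away team proposes): the home team can get 300 next round, worth 0.78 × 300 = 234 now; the away team offers that and keeps 66.
Round 4 (the home team proposes): the away team can get 66 next round, worth 0.89 × 66 = 58.74 now. The home team offers 58.74 and keeps 300 − 58.74 = 241.26.
Round 3 (the away team proposes): the home team can get 241.26 next round, worth 0.78 × 241.26 = 188.1828 now, so the away team offers 188.1828, keeping 111.8172.
Round 2 (the home team proposes): the away team can get 111.8172 next round, worth 0.89 × 111.8172 = 99.517308 now; the home team offers that and keeps 200.482692.
Round 1 (the away team proposes): the home team can get 200.482692 next round, worth 0.78 × 200.482692 = 156.37649976 now; the away team offers that and keeps 143.62350024.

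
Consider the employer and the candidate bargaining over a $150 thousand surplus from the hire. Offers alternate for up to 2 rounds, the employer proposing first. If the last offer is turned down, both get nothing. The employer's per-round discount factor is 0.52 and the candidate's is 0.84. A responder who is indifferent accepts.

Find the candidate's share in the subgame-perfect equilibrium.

126

Round 2 (the candidate proposes): the employer will accept anything ≥ 0, so the candidate offers 0 and keeps 150.
Round 1 (the employer proposes): the candidate can get 150 next round, worth 0.84 × 150 = 126 now, so the employer offers 126, keeping 24.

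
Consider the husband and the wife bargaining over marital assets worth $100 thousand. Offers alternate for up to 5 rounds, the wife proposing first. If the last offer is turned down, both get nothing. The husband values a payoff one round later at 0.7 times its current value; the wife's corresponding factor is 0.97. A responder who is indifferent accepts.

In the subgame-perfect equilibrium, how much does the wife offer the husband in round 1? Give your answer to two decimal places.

3.53

Work backward from the last round.
Round 5 (the wife proposes): rejection yields 0 for the husband; the wife offers 0 and keeps 100.
Round 4 (the husband proposes): the wife can get 100 next round, worth 0.97 × 100 = 97 now. The husband offers 97 and keeps 100 − 97 = 3.
Round 3 (the wife proposes): the husband can get 3 next round, worth 0.7 × 3 = 2.1 now. The wife offers 2.1 and keeps 100 − 2.1 = 97.9.
Round 2 (the husband proposes): the wife can get 97.9 next round, worth 0.97 × 97.9 = 94.963 now; the husband offers that and keeps 5.037.
Round 1 (the wife proposes): the husband can get 5.037 next round, worth 0.7 × 5.037 = 3.5259 now. The wife offers 3.5259 and keeps 100 − 3.5259 = 96.4741.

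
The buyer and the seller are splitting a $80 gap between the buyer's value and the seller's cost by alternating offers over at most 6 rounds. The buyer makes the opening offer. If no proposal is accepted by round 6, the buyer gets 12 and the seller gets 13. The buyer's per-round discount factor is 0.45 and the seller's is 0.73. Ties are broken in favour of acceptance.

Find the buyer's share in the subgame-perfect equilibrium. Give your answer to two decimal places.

31.97

Round 6 (the seller proposes): the buyer gets 12 if talks fail, so the seller offers 12 and keeps 68.
Round 5 (the buyer proposes): the seller can get 68 next round, worth 0.73 × 68 = 49.64 now. The buyer offers 49.64 and keeps 80 − 49.64 = 30.36.
Round 4 (the seller proposes): the buyer can get 30.36 next round, worth 0.45 × 30.36 = 13.662 now. The seller offers 13.662 and keeps 80 − 13.662 = 66.338.
Round 3 (the buyer proposes): the seller can get 66.338 next round, worth 0.73 × 66.338 = 48.42674 now. The buyer offers 48.42674 and keeps 80 − 48.42674 = 31.57326.
Round 2 (the seller proposes): the buyer can get 31.57326 next round, worth 0.45 × 31.57326 = 14.207967 now, so the seller offers 14.207967, keeping 65.792033.
Round 1 (the buyer proposes): the seller can get 65.792033 next round, worth 0.73 × 65.792033 = 48.02818409 now; the buyer offers that and keeps 31.97181591.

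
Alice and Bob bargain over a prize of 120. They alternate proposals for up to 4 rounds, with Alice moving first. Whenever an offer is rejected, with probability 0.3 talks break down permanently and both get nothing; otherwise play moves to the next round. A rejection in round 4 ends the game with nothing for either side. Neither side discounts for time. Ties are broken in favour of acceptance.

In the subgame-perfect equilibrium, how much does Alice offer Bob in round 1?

By backward induction:
Round 4 (Bob proposes): rejection yields 0 for Alice; Bob offers 0 and keeps 120.
Round 3 (Alice proposes): rejecting gives Bob an expected 0.7 × 120 = 84, so Alice offers 84, keeping 36.
Round 2 (Bob proposes): rejecting gives Alice an expected 0.7 × 36 = 25.2; Bob offers that and keeps 94.8.
Round 1 (Alice proposes): rejecting gives Bob an expected 0.7 × 94.8 = 66.36. Alice offers 66.36 and keeps 120 − 66.36 = 53.64.

66.36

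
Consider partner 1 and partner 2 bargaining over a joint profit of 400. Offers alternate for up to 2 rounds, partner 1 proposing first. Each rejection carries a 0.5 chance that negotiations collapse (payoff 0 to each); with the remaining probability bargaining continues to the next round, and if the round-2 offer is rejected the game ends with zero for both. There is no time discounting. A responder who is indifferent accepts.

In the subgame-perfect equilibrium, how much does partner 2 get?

200

Round 2 (partner 2 proposes): partner 1 will accept anything ≥ 0, so partner 2 offers 0 and keeps 400.
Round 1 (partner 1 proposes): rejecting gives partner 2 an expected 0.5 × 400 = 200. Partner 1 offers 200 and keeps 400 − 200 = 200.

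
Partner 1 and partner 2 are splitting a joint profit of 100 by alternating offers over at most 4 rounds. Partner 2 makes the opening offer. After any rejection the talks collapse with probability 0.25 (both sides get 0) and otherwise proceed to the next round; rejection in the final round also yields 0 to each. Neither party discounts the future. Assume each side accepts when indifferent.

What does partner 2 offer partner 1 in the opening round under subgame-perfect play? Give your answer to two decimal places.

60.94

By backward induction:
Round 4 (partner 1 proposes): partner 2 will accept anything ≥ 0, so partner 1 offers 0 and keeps 100.
Round 3 (partner 2 proposes): rejecting gives partner 1 an expected 0.75 × 100 = 75. Partner 2 offers 75 and keeps 100 − 75 = 25.
Round 2 (partner 1 proposes): rejecting gives partner 2 an expected 0.75 × 25 = 18.75. Partner 1 offers 18.75 and keeps 100 − 18.75 = 81.25.
Round 1 (partner 2 proposes): rejecting gives partner 1 an expected 0.75 × 81.25 = 60.9375, so partner 2 offers 60.9375, keeping 39.0625.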